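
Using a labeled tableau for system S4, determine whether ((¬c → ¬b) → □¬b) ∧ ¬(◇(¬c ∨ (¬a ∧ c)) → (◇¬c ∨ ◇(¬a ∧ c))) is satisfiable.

1. ((¬c → ¬b) → □¬b) ∧ ¬(◇(¬c ∨ (¬a ∧ c)) → (◇¬c ∨ ◇(¬a ∧ c))), u
2. (¬c → ¬b) → □¬b, u
3. ¬(◇(¬c ∨ (¬a ∧ c)) → (◇¬c ∨ ◇(¬a ∧ c))), u
4. ◇(¬c ∨ (¬a ∧ c)), u
5. ¬(◇¬c ∨ ◇(¬a ∧ c)), u
6. ¬◇¬c, u
7. ¬◇(¬a ∧ c), u
8. c, u
9. ¬(¬a ∧ c), u
10. □¬b, u
11. ¬b, u
12. a, u
13. ¬c ∨ (¬a ∧ c), v
14. c, v
15. ¬(¬a ∧ c), v
16. ¬b, v
17. ¬a ∧ c, v
18. ¬a, v
19. ¬c, v
Accessibility: uRu, uRv, vRv
Branch closes: c and ¬c both at v.
(One branch shown.) All branches close.

Unsatisfiable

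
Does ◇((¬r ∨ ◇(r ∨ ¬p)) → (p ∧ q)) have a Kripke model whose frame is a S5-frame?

Yes, satisfiable

1. ◇((¬r ∨ ◇(r ∨ ¬p)) → (p ∧ q)), w0
2. (¬r ∨ ◇(r ∨ ¬p)) → (p ∧ q), w1
3. p ∧ q, w1
4. p, w1
5. q, w1
Accessibility: w0Rw0, w0Rw1, w1Rw0, w1Rw1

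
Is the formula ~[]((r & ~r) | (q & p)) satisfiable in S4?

1. ~[]((r & ~r) | (q & p)), u
2. ~((r & ~r) | (q & p)), v
3. ~(r & ~r), v
4. ~(q & p), v
5. r, v
6. ~p, v
Accessibility: uRu, uRv, vRv

Satisfiable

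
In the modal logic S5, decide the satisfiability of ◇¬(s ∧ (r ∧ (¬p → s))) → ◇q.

Satisfiable

1. ◇¬(s ∧ (r ∧ (¬p → s))) → ◇q, 0
2. ◇q, 0   [→-rule on 1 (branches; this branch)]
3. q, 1   [◇-rule on 2: fresh world 1, 0R1]
Accessibility: 0R0, 0R1, 1R0, 1R1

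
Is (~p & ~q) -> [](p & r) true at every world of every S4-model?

Tableau for the negation ~((~p & ~q) -> [](p & r)):
1. ~((~p & ~q) -> [](p & r)), 0
2. ~p & ~q, 0
3. ~[](p & r), 0
4. ~p, 0
5. ~q, 0
6. ~(p & r), 1
7. ~r, 1
Accessibility: 0R0, 0R1, 1R1
The negation has an open branch (countermodel exists).

Invalid (countermodel exists)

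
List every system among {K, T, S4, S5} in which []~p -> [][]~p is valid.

S4, S5

S4-tableau for the negation ~([]~p -> [][]~p):
1. ~([]~p -> [][]~p), w0
2. []~p, w0
3. ~[][]~p, w0
4. ~p, w0
5. ~[]~p, w1
6. ~p, w1
7. p, w2
8. ~p, w2
Accessibility: w0Rw0, w0Rw1, w0Rw2, w1Rw1, w1Rw2, w2Rw2
Branch closes: p and ~p both at w2.
Every branch closes (one shown): valid in S4, hence also in S5 (every theorem of S4 is a theorem of S5).
T-tableau for the negation ~([]~p -> [][]~p):
1. ~([]~p -> [][]~p), w0
2. []~p, w0
3. ~[][]~p, w0
4. ~p, w0
5. ~[]~p, w1
6. ~p, w1
7. p, w2
Accessibility: w0Rw0, w0Rw1, w1Rw1, w1Rw2, w2Rw2
Complete open branch: countermodel on a T-frame, so not valid in T, nor in K (the same frame is also a K-frame).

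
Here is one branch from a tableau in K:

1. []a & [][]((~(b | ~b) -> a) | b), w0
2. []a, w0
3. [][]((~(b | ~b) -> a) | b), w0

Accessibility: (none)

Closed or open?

Open

There is no literal clash: for every atom and world, at most one sign appears.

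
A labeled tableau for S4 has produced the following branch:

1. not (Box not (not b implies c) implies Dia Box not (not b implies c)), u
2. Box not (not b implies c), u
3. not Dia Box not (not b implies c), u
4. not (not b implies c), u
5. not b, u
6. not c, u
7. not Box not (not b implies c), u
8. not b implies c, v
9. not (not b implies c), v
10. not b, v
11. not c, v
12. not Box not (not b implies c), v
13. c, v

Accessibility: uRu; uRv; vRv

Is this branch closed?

Both c and not c appear at v.

Yes, closed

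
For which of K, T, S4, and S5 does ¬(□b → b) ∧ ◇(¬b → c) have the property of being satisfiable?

K-tableau for the formula:
1. ¬(□b → b) ∧ ◇(¬b → c), u
2. ¬(□b → b), u
3. ◇(¬b → c), u
4. □b, u
5. ¬b, u
6. ¬b → c, v
7. b, v
8. c, v
Accessibility: uRv
Complete open branch: satisfiable in K.
T-tableau for the formula:
1. ¬(□b → b) ∧ ◇(¬b → c), u
2. ¬(□b → b), u
3. ◇(¬b → c), u
4. □b, u
5. ¬b, u
6. b, u
Accessibility: uRu
Branch closes: b and ¬b both at u.
Every branch closes (one shown): unsatisfiable in T, hence also in S4, S5 (every S4/S5-frame is a T-frame).

K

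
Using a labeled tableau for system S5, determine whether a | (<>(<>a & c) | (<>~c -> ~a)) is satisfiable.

Satisfiable

1. a | (<>(<>a & c) | (<>~c -> ~a)), 0
2. <>(<>a & c) | (<>~c -> ~a), 0
3. <>~c -> ~a, 0
4. ~a, 0
Accessibility: 0R0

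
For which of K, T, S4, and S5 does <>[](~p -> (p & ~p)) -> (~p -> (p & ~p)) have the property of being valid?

S5

S4-tableau for the negation ~(<>[](~p -> (p & ~p)) -> (~p -> (p & ~p))):
1. ~(<>[](~p -> (p & ~p)) -> (~p -> (p & ~p))), 0
2. <>[](~p -> (p & ~p)), 0
3. ~(~p -> (p & ~p)), 0
4. ~p, 0
5. ~(p & ~p), 0
6. [](~p -> (p & ~p)), 1
7. ~p -> (p & ~p), 1
8. p, 1
Accessibility: 0R0, 0R1, 1R1
Complete open branch: countermodel on an S4-frame, so not valid in S4, nor in K, T (the same frame is also a K-frame and a T-frame).
S5-tableau for the negation ~(<>[](~p -> (p & ~p)) -> (~p -> (p & ~p))):
1. ~(<>[](~p -> (p & ~p)) -> (~p -> (p & ~p))), 0
2. <>[](~p -> (p & ~p)), 0
3. ~(~p -> (p & ~p)), 0
4. ~p, 0
5. ~(p & ~p), 0
6. [](~p -> (p & ~p)), 1
7. ~p -> (p & ~p), 0
8. ~p -> (p & ~p), 1
9. p & ~p, 0
10. p, 0
Accessibility: 0R0, 0R1, 1R0, 1R1
Branch closes: p and ~p both at 0.
Every branch closes (one shown): valid in S5.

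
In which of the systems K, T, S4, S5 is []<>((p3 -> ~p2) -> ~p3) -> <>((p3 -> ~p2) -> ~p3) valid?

T, S4, S5

T-tableau for the negation ~([]<>((p3 -> ~p2) -> ~p3) -> <>((p3 -> ~p2) -> ~p3)):
1. ~([]<>((p3 -> ~p2) -> ~p3) -> <>((p3 -> ~p2) -> ~p3)), w0
2. []<>((p3 -> ~p2) -> ~p3), w0   [~->-rule on 1]
3. ~<>((p3 -> ~p2) -> ~p3), w0   [~->-rule on 1]
4. <>((p3 -> ~p2) -> ~p3), w0   [[]-rule on 2 via w0Rw0]
5. ~((p3 -> ~p2) -> ~p3), w0   [~<>-rule on 3 via w0Rw0]
6. p3 -> ~p2, w0   [~->-rule on 5]
7. p3, w0   [~->-rule on 5]
8. ~p2, w0   [->-rule on 6 (branches; this branch)]
9. (p3 -> ~p2) -> ~p3, w1   [<>-rule on 4: fresh world w1, w0Rw1]
10. <>((p3 -> ~p2) -> ~p3), w1   [[]-rule on 2 via w0Rw1]
11. ~((p3 -> ~p2) -> ~p3), w1   [~<>-rule on 3 via w0Rw1]
12. p3 -> ~p2, w1   [~->-rule on 11]
13. p3, w1   [~->-rule on 11]
14. ~(p3 -> ~p2), w1   [->-rule on 9 (branches; this branch)]
15. p2, w1   [~->-rule on 14]
16. ~p2, w1   [->-rule on 12 (branches; this branch)]
Accessibility: w0Rw0, w0Rw1, w1Rw1
Branch closes: p2 and ~p2 both at w1.
Every branch closes (one shown): valid in T, hence also in S4, S5 (every theorem of T is a theorem of S4 and S5).
K-tableau for the negation ~([]<>((p3 -> ~p2) -> ~p3) -> <>((p3 -> ~p2) -> ~p3)):
1. ~([]<>((p3 -> ~p2) -> ~p3) -> <>((p3 -> ~p2) -> ~p3)), w0
2. []<>((p3 -> ~p2) -> ~p3), w0   [~->-rule on 1]
3. ~<>((p3 -> ~p2) -> ~p3), w0   [~->-rule on 1]
Complete open branch: countermodel on a K-frame, so not valid in K.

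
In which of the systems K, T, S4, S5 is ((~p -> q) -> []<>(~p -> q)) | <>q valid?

S5

S5-tableau for the negation ~(((~p -> q) -> []<>(~p -> q)) | <>q):
1. ~(((~p -> q) -> []<>(~p -> q)) | <>q), w0
2. ~((~p -> q) -> []<>(~p -> q)), w0
3. ~<>q, w0
4. ~p -> q, w0
5. ~[]<>(~p -> q), w0
6. ~q, w0
7. p, w0
8. ~<>(~p -> q), w1
9. ~q, w1
10. ~(~p -> q), w0
11. ~p, w0
Accessibility: w0Rw0, w0Rw1, w1Rw0, w1Rw1
Branch closes: p and ~p both at w0.
Every branch closes (one shown): valid in S5.
S4-tableau for the negation ~(((~p -> q) -> []<>(~p -> q)) | <>q):
1. ~(((~p -> q) -> []<>(~p -> q)) | <>q), w0
2. ~((~p -> q) -> []<>(~p -> q)), w0
3. ~<>q, w0
4. ~p -> q, w0
5. ~[]<>(~p -> q), w0
6. ~q, w0
7. p, w0
8. ~<>(~p -> q), w1
9. ~q, w1
10. ~(~p -> q), w1
11. ~p, w1
Accessibility: w0Rw0, w0Rw1, w1Rw1
Complete open branch: countermodel on an S4-frame, so not valid in S4, nor in K, T (the same frame is also a K-frame and a T-frame).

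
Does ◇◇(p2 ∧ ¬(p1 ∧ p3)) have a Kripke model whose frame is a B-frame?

Satisfiable

1. ◇◇(p2 ∧ ¬(p1 ∧ p3)), u
2. ◇(p2 ∧ ¬(p1 ∧ p3)), v
3. p2 ∧ ¬(p1 ∧ p3), w
4. p2, w
5. ¬(p1 ∧ p3), w
6. ¬p3, w
Accessibility: uRu, uRv, vRu, vRv, vRw, wRv, wRw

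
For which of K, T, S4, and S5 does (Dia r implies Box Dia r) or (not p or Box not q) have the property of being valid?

S4-tableau for the negation not ((Dia r implies Box Dia r) or (not p or Box not q)):
1. not ((Dia r implies Box Dia r) or (not p or Box not q)), u
2. not (Dia r implies Box Dia r), u
3. not (not p or Box not q), u
4. Dia r, u
5. not Box Dia r, u
6. p, u
7. not Box not q, u
8. r, v
9. not Dia r, w
10. not r, w
11. q, x
Accessibility: uRu, uRv, uRw, uRx, vRv, wRw, xRx
Complete open branch: countermodel on an S4-frame, so not valid in S4, nor in K, T (the same frame is also a K-frame and a T-frame).
S5-tableau for the negation not ((Dia r implies Box Dia r) or (not p or Box not q)):
1. not ((Dia r implies Box Dia r) or (not p or Box not q)), u
2. not (Dia r implies Box Dia r), u
3. not (not p or Box not q), u
4. Dia r, u
5. not Box Dia r, u
6. p, u
7. not Box not q, u
8. r, v
9. not Dia r, w
10. not r, u
11. not r, v
Accessibility: uRu, uRv, uRw, vRu, vRv, vRw, wRu, wRv, wRw
Branch closes: r and not r both at v.
Every branch closes (one shown): valid in S5.

S5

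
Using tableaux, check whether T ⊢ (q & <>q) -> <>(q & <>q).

Tableau for the negation ~((q & <>q) -> <>(q & <>q)):
1. ~((q & <>q) -> <>(q & <>q)), u
2. q & <>q, u
3. ~<>(q & <>q), u
4. q, u
5. <>q, u
6. ~(q & <>q), u
7. ~<>q, u
8. ~q, u
Accessibility: uRu
Branch closes: q and ~q both at u.
All branches of the negation close; one closing branch shown above.

Valid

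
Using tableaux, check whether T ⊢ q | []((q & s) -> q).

Tableau for the negation ~(q | []((q & s) -> q)):
1. ~(q | []((q & s) -> q)), 0
2. ~q, 0
3. ~[]((q & s) -> q), 0
4. ~((q & s) -> q), 1
5. q & s, 1
6. ~q, 1
7. q, 1
8. s, 1
Accessibility: 0R0, 0R1, 1R1
Branch closes: q and ~q both at 1.
All branches of the negation close; one closing branch shown above.

Valid in T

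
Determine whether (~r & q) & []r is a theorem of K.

Not valid

Tableau for the negation ~((~r & q) & []r):
1. ~((~r & q) & []r), 0
2. ~[]r, 0   [~&-rule on 1 (branches; this branch)]
3. ~r, 1   [~[]-rule on 2: fresh world 1, 0R1]
Accessibility: 0R1
The negation has an open branch (countermodel exists).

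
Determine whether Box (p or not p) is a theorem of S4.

Tableau for the negation not Box (p or not p):
1. not Box (p or not p), w0
2. not (p or not p), w1
3. not p, w1
4. p, w1
Accessibility: w0Rw0, w0Rw1, w1Rw1
Branch closes: p and not p both at w1.
All branches of the negation close; one closing branch shown above.

Valid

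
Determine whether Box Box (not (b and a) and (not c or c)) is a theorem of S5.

Tableau for the negation not Box Box (not (b and a) and (not c or c)):
1. not Box Box (not (b and a) and (not c or c)), u
2. not Box (not (b and a) and (not c or c)), v
3. not (not (b and a) and (not c or c)), w
4. b and a, w
5. b, w
6. a, w
Accessibility: uRu, uRv, uRw, vRu, vRv, vRw, wRu, wRv, wRw
The negation has an open branch (countermodel exists).

Not valid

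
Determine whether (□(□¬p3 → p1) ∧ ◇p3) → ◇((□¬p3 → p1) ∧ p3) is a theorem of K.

Tableau for the negation ¬((□(□¬p3 → p1) ∧ ◇p3) → ◇((□¬p3 → p1) ∧ p3)):
1. ¬((□(□¬p3 → p1) ∧ ◇p3) → ◇((□¬p3 → p1) ∧ p3)), w0
2. □(□¬p3 → p1) ∧ ◇p3, w0   [¬→-rule on 1]
3. ¬◇((□¬p3 → p1) ∧ p3), w0   [¬→-rule on 1]
4. □(□¬p3 → p1), w0   [∧-rule on 2]
5. ◇p3, w0   [∧-rule on 2]
6. p3, w1   [◇-rule on 5: fresh world w1, w0Rw1]
7. ¬((□¬p3 → p1) ∧ p3), w1   [¬◇-rule on 3 via w0Rw1]
8. □¬p3 → p1, w1   [□-rule on 4 via w0Rw1]
9. ¬(□¬p3 → p1), w1   [¬∧-rule on 7 (branches; this branch)]
10. □¬p3, w1   [¬→-rule on 9]
11. ¬p1, w1   [¬→-rule on 9]
12. ¬□¬p3, w1   [→-rule on 8 (branches; this branch)]
13. p3, w2   [¬□-rule on 12: fresh world w2, w1Rw2]
14. ¬p3, w2   [□-rule on 10 via w1Rw2]
Accessibility: w0Rw1, w1Rw2
Branch closes: p3 and ¬p3 both at w2.
Every branch of the negation's tableau closes; the branch above is one of them.

Yes, valid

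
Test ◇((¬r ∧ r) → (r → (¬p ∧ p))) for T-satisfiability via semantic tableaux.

Yes, satisfiable

1. ◇((¬r ∧ r) → (r → (¬p ∧ p))), w0
2. (¬r ∧ r) → (r → (¬p ∧ p)), w1   [◇-rule on 1: fresh world w1, w0Rw1]
3. r → (¬p ∧ p), w1   [→-rule on 2 (branches; this branch)]
4. ¬r, w1   [→-rule on 3 (branches; this branch)]
Accessibility: w0Rw0, w0Rw1, w1Rw1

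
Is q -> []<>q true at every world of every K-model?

Not valid

Tableau for the negation ~(q -> []<>q):
1. ~(q -> []<>q), w0
2. q, w0
3. ~[]<>q, w0
4. ~<>q, w1
Accessibility: w0Rw1
The negation has an open branch (countermodel exists).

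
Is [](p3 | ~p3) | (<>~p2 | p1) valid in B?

Valid

Tableau for the negation ~([](p3 | ~p3) | (<>~p2 | p1)):
1. ~([](p3 | ~p3) | (<>~p2 | p1)), u
2. ~[](p3 | ~p3), u
3. ~(<>~p2 | p1), u
4. ~<>~p2, u
5. ~p1, u
6. p2, u
7. ~(p3 | ~p3), v
8. ~p3, v
9. p3, v
Accessibility: uRu, uRv, vRu, vRv
Branch closes: p3 and ~p3 both at v.
All branches of the negation close; one closing branch shown above.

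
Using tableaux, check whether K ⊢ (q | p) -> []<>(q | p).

No, not valid

Tableau for the negation ~((q | p) -> []<>(q | p)):
1. ~((q | p) -> []<>(q | p)), w0
2. q | p, w0
3. ~[]<>(q | p), w0
4. p, w0
5. ~<>(q | p), w1
Accessibility: w0Rw1
The negation has an open branch (countermodel exists).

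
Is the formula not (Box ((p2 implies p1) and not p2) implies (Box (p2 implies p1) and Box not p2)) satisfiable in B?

Unsatisfiable

1. not (Box ((p2 implies p1) and not p2) implies (Box (p2 implies p1) and Box not p2)), w0
2. Box ((p2 implies p1) and not p2), w0
3. not (Box (p2 implies p1) and Box not p2), w0
4. (p2 implies p1) and not p2, w0
5. p2 implies p1, w0
6. not p2, w0
7. not Box (p2 implies p1), w0
8. p1, w0
9. not (p2 implies p1), w1
10. p2, w1
11. not p1, w1
12. (p2 implies p1) and not p2, w1
13. p2 implies p1, w1
14. not p2, w1
Accessibility: w0Rw0, w0Rw1, w1Rw0, w1Rw1
Branch closes: p2 and not p2 both at w1.
Every branch closes; the branch above is one of them.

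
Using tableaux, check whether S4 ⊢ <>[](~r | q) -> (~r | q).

Not valid

Tableau for the negation ~(<>[](~r | q) -> (~r | q)):
1. ~(<>[](~r | q) -> (~r | q)), 0
2. <>[](~r | q), 0
3. ~(~r | q), 0
4. r, 0
5. ~q, 0
6. [](~r | q), 1
7. ~r | q, 1
8. q, 1
Accessibility: 0R0, 0R1, 1R1
The negation has an open branch (countermodel exists).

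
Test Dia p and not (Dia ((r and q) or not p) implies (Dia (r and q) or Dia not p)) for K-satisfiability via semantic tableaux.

Unsatisfiable (every branch closes)

1. Dia p and not (Dia ((r and q) or not p) implies (Dia (r and q) or Dia not p)), w0
2. Dia p, w0   [and-rule on 1]
3. not (Dia ((r and q) or not p) implies (Dia (r and q) or Dia not p)), w0   [and-rule on 1]
4. Dia ((r and q) or not p), w0   [neg-implies-rule on 3]
5. not (Dia (r and q) or Dia not p), w0   [neg-implies-rule on 3]
6. not Dia (r and q), w0   [neg-or-rule on 5]
7. not Dia not p, w0   [neg-or-rule on 5]
8. p, w1   [Dia-rule on 2: fresh world w1, w0Rw1]
9. not (r and q), w1   [neg-Dia-rule on 6 via w0Rw1]
10. not q, w1   [neg-and-rule on 9 (branches; this branch)]
11. (r and q) or not p, w2   [Dia-rule on 4: fresh world w2, w0Rw2]
12. not (r and q), w2   [neg-Dia-rule on 6 via w0Rw2]
13. p, w2   [neg-Dia-rule on 7 via w0Rw2]
14. r and q, w2   [or-rule on 11 (branches; this branch)]
15. r, w2   [and-rule on 14]
16. q, w2   [and-rule on 14]
17. not q, w2   [neg-and-rule on 12 (branches; this branch)]
Accessibility: w0Rw1, w0Rw2
Branch closes: q and not q both at w2.
Every branch closes; the branch above is one of them.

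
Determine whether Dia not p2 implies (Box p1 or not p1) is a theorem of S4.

Tableau for the negation not (Dia not p2 implies (Box p1 or not p1)):
1. not (Dia not p2 implies (Box p1 or not p1)), w0
2. Dia not p2, w0
3. not (Box p1 or not p1), w0
4. not Box p1, w0
5. p1, w0
6. not p2, w1
7. not p1, w2
Accessibility: w0Rw0, w0Rw1, w0Rw2, w1Rw1, w2Rw2
The negation has an open branch (countermodel exists).

Invalid (countermodel exists)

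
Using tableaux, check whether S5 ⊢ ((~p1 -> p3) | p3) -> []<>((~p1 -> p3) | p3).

Valid in S5

Tableau for the negation ~(((~p1 -> p3) | p3) -> []<>((~p1 -> p3) | p3)):
1. ~(((~p1 -> p3) | p3) -> []<>((~p1 -> p3) | p3)), 0
2. (~p1 -> p3) | p3, 0
3. ~[]<>((~p1 -> p3) | p3), 0
4. ~p1 -> p3, 0
5. p1, 0
6. ~<>((~p1 -> p3) | p3), 1
7. ~((~p1 -> p3) | p3), 0
8. ~(~p1 -> p3), 0
9. ~p3, 0
10. ~p1, 0
Accessibility: 0R0, 0R1, 1R0, 1R1
Branch closes: p1 and ~p1 both at 0.
Every branch of the negation's tableau closes; the branch above is one of them.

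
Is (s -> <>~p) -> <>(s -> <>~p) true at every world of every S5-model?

Valid

Tableau for the negation ~((s -> <>~p) -> <>(s -> <>~p)):
1. ~((s -> <>~p) -> <>(s -> <>~p)), 0
2. s -> <>~p, 0
3. ~<>(s -> <>~p), 0
4. ~(s -> <>~p), 0
5. s, 0
6. ~<>~p, 0
7. p, 0
8. <>~p, 0
9. ~p, 1
10. ~(s -> <>~p), 1
11. s, 1
12. ~<>~p, 1
13. p, 1
Accessibility: 0R0, 0R1, 1R0, 1R1
Branch closes: p and ~p both at 1.
Every branch of the negation's tableau closes; the branch above is one of them.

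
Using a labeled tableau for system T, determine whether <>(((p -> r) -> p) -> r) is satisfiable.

Satisfiable

1. <>(((p -> r) -> p) -> r), w0
2. ((p -> r) -> p) -> r, w1
3. r, w1
Accessibility: w0Rw0, w0Rw1, w1Rw1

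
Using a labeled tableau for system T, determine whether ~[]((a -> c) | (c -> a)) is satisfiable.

1. ~[]((a -> c) | (c -> a)), w0
2. ~((a -> c) | (c -> a)), w1   [~[]-rule on 1: fresh world w1, w0Rw1]
3. ~(a -> c), w1   [~|-rule on 2]
4. ~(c -> a), w1   [~|-rule on 2]
5. a, w1   [~->-rule on 3]
6. ~c, w1   [~->-rule on 3]
7. c, w1   [~->-rule on 4]
8. ~a, w1   [~->-rule on 4]
Accessibility: w0Rw0, w0Rw1, w1Rw1
Branch closes: c and ~c both at w1.
Every branch closes; the branch above is one of them.

No, unsatisfiable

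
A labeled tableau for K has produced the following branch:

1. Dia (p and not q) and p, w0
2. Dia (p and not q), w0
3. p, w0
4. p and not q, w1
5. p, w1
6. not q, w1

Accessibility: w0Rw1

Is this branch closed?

No world carries both an atom and its negation.

No, open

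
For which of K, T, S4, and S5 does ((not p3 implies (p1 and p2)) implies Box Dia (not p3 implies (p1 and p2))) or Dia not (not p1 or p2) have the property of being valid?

S5

S4-tableau for the negation not (((not p3 implies (p1 and p2)) implies Box Dia (not p3 implies (p1 and p2))) or Dia not (not p1 or p2)):
1. not (((not p3 implies (p1 and p2)) implies Box Dia (not p3 implies (p1 and p2))) or Dia not (not p1 or p2)), w0
2. not ((not p3 implies (p1 and p2)) implies Box Dia (not p3 implies (p1 and p2))), w0   [neg-or-rule on 1]
3. not Dia not (not p1 or p2), w0   [neg-or-rule on 1]
4. not p3 implies (p1 and p2), w0   [neg-implies-rule on 2]
5. not Box Dia (not p3 implies (p1 and p2)), w0   [neg-implies-rule on 2]
6. not p1 or p2, w0   [neg-Dia-rule on 3 via w0Rw0]
7. p1 and p2, w0   [implies-rule on 4 (branches; this branch)]
8. p1, w0   [and-rule on 7]
9. p2, w0   [and-rule on 7]
10. not Dia (not p3 implies (p1 and p2)), w1   [neg-Box-rule on 5: fresh world w1, w0Rw1]
11. not p1 or p2, w1   [neg-Dia-rule on 3 via w0Rw1]
12. not (not p3 implies (p1 and p2)), w1   [neg-Dia-rule on 10 via w1Rw1]
13. not p3, w1   [neg-implies-rule on 12]
14. not (p1 and p2), w1   [neg-implies-rule on 12]
15. p2, w1   [or-rule on 11 (branches; this branch)]
16. not p1, w1   [neg-and-rule on 14 (branches; this branch)]
Accessibility: w0Rw0, w0Rw1, w1Rw1
Complete open branch: countermodel on an S4-frame, so not valid in S4, nor in K, T (the same frame is also a K-frame and a T-frame).
S5-tableau for the negation not (((not p3 implies (p1 and p2)) implies Box Dia (not p3 implies (p1 and p2))) or Dia not (not p1 or p2)):
1. not (((not p3 implies (p1 and p2)) implies Box Dia (not p3 implies (p1 and p2))) or Dia not (not p1 or p2)), w0
2. not ((not p3 implies (p1 and p2)) implies Box Dia (not p3 implies (p1 and p2))), w0   [neg-or-rule on 1]
3. not Dia not (not p1 or p2), w0   [neg-or-rule on 1]
4. not p3 implies (p1 and p2), w0   [neg-implies-rule on 2]
5. not Box Dia (not p3 implies (p1 and p2)), w0   [neg-implies-rule on 2]
6. not p1 or p2, w0   [neg-Dia-rule on 3 via w0Rw0]
7. p1 and p2, w0   [implies-rule on 4 (branches; this branch)]
8. p1, w0   [and-rule on 7]
9. p2, w0   [and-rule on 7]
10. not Dia (not p3 implies (p1 and p2)), w1   [neg-Box-rule on 5: fresh world w1, w0Rw1]
11. not p1 or p2, w1   [neg-Dia-rule on 3 via w0Rw1]
12. not (not p3 implies (p1 and p2)), w0   [neg-Dia-rule on 10 via w1Rw0]
13. not p3, w0   [neg-implies-rule on 12]
14. not (p1 and p2), w0   [neg-implies-rule on 12]
15. not (not p3 implies (p1 and p2)), w1   [neg-Dia-rule on 10 via w1Rw1]
16. not p3, w1   [neg-implies-rule on 15]
17. not (p1 and p2), w1   [neg-implies-rule on 15]
18. p2, w1   [or-rule on 11 (branches; this branch)]
19. not p2, w0   [neg-and-rule on 14 (branches; this branch)]
Accessibility: w0Rw0, w0Rw1, w1Rw0, w1Rw1
Branch closes: p2 and not p2 both at w0.
Every branch closes (one shown): valid in S5.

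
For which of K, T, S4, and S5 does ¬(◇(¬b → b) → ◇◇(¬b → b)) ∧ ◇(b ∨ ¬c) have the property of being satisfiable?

T-tableau for the formula:
1. ¬(◇(¬b → b) → ◇◇(¬b → b)) ∧ ◇(b ∨ ¬c), 0
2. ¬(◇(¬b → b) → ◇◇(¬b → b)), 0
3. ◇(b ∨ ¬c), 0
4. ◇(¬b → b), 0
5. ¬◇◇(¬b → b), 0
6. ¬◇(¬b → b), 0
7. ¬(¬b → b), 0
8. ¬b, 0
9. b ∨ ¬c, 1
10. ¬◇(¬b → b), 1
11. ¬(¬b → b), 1
12. ¬b, 1
13. ¬c, 1
14. ¬b → b, 2
15. ¬◇(¬b → b), 2
16. ¬(¬b → b), 2
17. ¬b, 2
18. b, 2
Accessibility: 0R0, 0R1, 0R2, 1R1, 2R2
Branch closes: b and ¬b both at 2.
Every branch closes (one shown): unsatisfiable in T, hence also in S4, S5 (every S4/S5-frame is a T-frame).
K-tableau for the formula:
1. ¬(◇(¬b → b) → ◇◇(¬b → b)) ∧ ◇(b ∨ ¬c), 0
2. ¬(◇(¬b → b) → ◇◇(¬b → b)), 0
3. ◇(b ∨ ¬c), 0
4. ◇(¬b → b), 0
5. ¬◇◇(¬b → b), 0
6. b ∨ ¬c, 1
7. ¬◇(¬b → b), 1
8. ¬c, 1
9. ¬b → b, 2
10. ¬◇(¬b → b), 2
11. b, 2
Accessibility: 0R1, 0R2
Complete open branch: satisfiable in K.

K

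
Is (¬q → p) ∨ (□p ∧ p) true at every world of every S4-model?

Not valid

Tableau for the negation ¬((¬q → p) ∨ (□p ∧ p)):
1. ¬((¬q → p) ∨ (□p ∧ p)), w0
2. ¬(¬q → p), w0
3. ¬(□p ∧ p), w0
4. ¬q, w0
5. ¬p, w0
Accessibility: w0Rw0
The negation has an open branch (countermodel exists).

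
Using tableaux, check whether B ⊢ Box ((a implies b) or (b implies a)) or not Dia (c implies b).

Tableau for the negation not (Box ((a implies b) or (b implies a)) or not Dia (c implies b)):
1. not (Box ((a implies b) or (b implies a)) or not Dia (c implies b)), w0
2. not Box ((a implies b) or (b implies a)), w0   [neg-or-rule on 1]
3. Dia (c implies b), w0   [neg-or-rule on 1]
4. not ((a implies b) or (b implies a)), w1   [neg-Box-rule on 2: fresh world w1, w0Rw1]
5. not (a implies b), w1   [neg-or-rule on 4]
6. not (b implies a), w1   [neg-or-rule on 4]
7. a, w1   [neg-implies-rule on 5]
8. not b, w1   [neg-implies-rule on 5]
9. b, w1   [neg-implies-rule on 6]
10. not a, w1   [neg-implies-rule on 6]
Accessibility: w0Rw0, w0Rw1, w1Rw0, w1Rw1
Branch closes: b and not b both at w1.
Every branch of the negation's tableau closes; the branch above is one of them.

Yes, valid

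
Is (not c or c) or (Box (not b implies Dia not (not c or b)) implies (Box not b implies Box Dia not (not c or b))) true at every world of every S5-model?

Yes, valid

Tableau for the negation not ((not c or c) or (Box (not b implies Dia not (not c or b)) implies (Box not b implies Box Dia not (not c or b)))):
1. not ((not c or c) or (Box (not b implies Dia not (not c or b)) implies (Box not b implies Box Dia not (not c or b)))), w0
2. not (not c or c), w0
3. not (Box (not b implies Dia not (not c or b)) implies (Box not b implies Box Dia not (not c or b))), w0
4. c, w0
5. not c, w0
Accessibility: w0Rw0
Branch closes: c and not c both at w0.
Every branch of the negation's tableau closes; the branch above is one of them.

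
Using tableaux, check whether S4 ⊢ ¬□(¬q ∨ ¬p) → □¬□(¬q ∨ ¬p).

Tableau for the negation ¬(¬□(¬q ∨ ¬p) → □¬□(¬q ∨ ¬p)):
1. ¬(¬□(¬q ∨ ¬p) → □¬□(¬q ∨ ¬p)), u
2. ¬□(¬q ∨ ¬p), u
3. ¬□¬□(¬q ∨ ¬p), u
4. ¬(¬q ∨ ¬p), v
5. q, v
6. p, v
7. □(¬q ∨ ¬p), w
8. ¬q ∨ ¬p, w
9. ¬p, w
Accessibility: uRu, uRv, uRw, vRv, wRw
The negation has an open branch (countermodel exists).

Invalid (countermodel exists)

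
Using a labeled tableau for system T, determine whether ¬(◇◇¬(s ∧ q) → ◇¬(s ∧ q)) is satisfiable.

Yes, satisfiable

1. ¬(◇◇¬(s ∧ q) → ◇¬(s ∧ q)), w0
2. ◇◇¬(s ∧ q), w0
3. ¬◇¬(s ∧ q), w0
4. s ∧ q, w0
5. s, w0
6. q, w0
7. ◇¬(s ∧ q), w1
8. s ∧ q, w1
9. s, w1
10. q, w1
11. ¬(s ∧ q), w2
12. ¬q, w2
Accessibility: w0Rw0, w0Rw1, w1Rw1, w1Rw2, w2Rw2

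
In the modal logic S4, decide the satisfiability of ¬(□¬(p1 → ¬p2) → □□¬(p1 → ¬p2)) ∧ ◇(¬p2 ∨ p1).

1. ¬(□¬(p1 → ¬p2) → □□¬(p1 → ¬p2)) ∧ ◇(¬p2 ∨ p1), u
2. ¬(□¬(p1 → ¬p2) → □□¬(p1 → ¬p2)), u
3. ◇(¬p2 ∨ p1), u
4. □¬(p1 → ¬p2), u
5. ¬□□¬(p1 → ¬p2), u
6. ¬(p1 → ¬p2), u
7. p1, u
8. p2, u
9. ¬p2 ∨ p1, v
10. ¬(p1 → ¬p2), v
11. p1, v
12. p2, v
13. ¬□¬(p1 → ¬p2), w
14. ¬(p1 → ¬p2), w
15. p1, w
16. p2, w
17. p1 → ¬p2, x
18. ¬(p1 → ¬p2), x
19. p1, x
20. p2, x
21. ¬p2, x
Accessibility: uRu, uRv, uRw, uRx, vRv, wRw, wRx, xRx
Branch closes: p2 and ¬p2 both at x.
(One branch shown.) All branches close.

Unsatisfiable (every branch closes)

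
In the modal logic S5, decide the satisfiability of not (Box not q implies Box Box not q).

1. not (Box not q implies Box Box not q), w0
2. Box not q, w0
3. not Box Box not q, w0
4. not q, w0
5. not Box not q, w1
6. not q, w1
7. q, w2
8. not q, w2
Accessibility: w0Rw0, w0Rw1, w0Rw2, w1Rw0, w1Rw1, w1Rw2, w2Rw0, w2Rw1, w2Rw2
Branch closes: q and not q both at w2.
Every branch closes; the branch above is one of them.

Unsatisfiable (every branch closes)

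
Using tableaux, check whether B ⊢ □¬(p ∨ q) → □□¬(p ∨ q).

Invalid (countermodel exists)

Tableau for the negation ¬(□¬(p ∨ q) → □□¬(p ∨ q)):
1. ¬(□¬(p ∨ q) → □□¬(p ∨ q)), 0
2. □¬(p ∨ q), 0
3. ¬□□¬(p ∨ q), 0
4. ¬(p ∨ q), 0
5. ¬p, 0
6. ¬q, 0
7. ¬□¬(p ∨ q), 1
8. ¬(p ∨ q), 1
9. ¬p, 1
10. ¬q, 1
11. p ∨ q, 2
12. q, 2
Accessibility: 0R0, 0R1, 1R0, 1R1, 1R2, 2R1, 2R2
The negation has an open branch (countermodel exists).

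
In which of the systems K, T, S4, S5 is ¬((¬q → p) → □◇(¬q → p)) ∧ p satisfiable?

S5-tableau for the formula:
1. ¬((¬q → p) → □◇(¬q → p)) ∧ p, 0
2. ¬((¬q → p) → □◇(¬q → p)), 0
3. p, 0
4. ¬q → p, 0
5. ¬□◇(¬q → p), 0
6. ¬◇(¬q → p), 1
7. ¬(¬q → p), 0
8. ¬q, 0
9. ¬p, 0
Accessibility: 0R0, 0R1, 1R0, 1R1
Branch closes: p and ¬p both at 0.
Every branch closes (one shown): unsatisfiable in S5.
S4-tableau for the formula:
1. ¬((¬q → p) → □◇(¬q → p)) ∧ p, 0
2. ¬((¬q → p) → □◇(¬q → p)), 0
3. p, 0
4. ¬q → p, 0
5. ¬□◇(¬q → p), 0
6. ¬◇(¬q → p), 1
7. ¬(¬q → p), 1
8. ¬q, 1
9. ¬p, 1
Accessibility: 0R0, 0R1, 1R1
Complete open branch: satisfiable in S4, hence also in K, T (this S4-model is also a K-model and a T-model).

K, T, S4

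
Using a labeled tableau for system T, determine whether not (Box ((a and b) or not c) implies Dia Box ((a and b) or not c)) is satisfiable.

Unsatisfiable (every branch closes)

1. not (Box ((a and b) or not c) implies Dia Box ((a and b) or not c)), w0
2. Box ((a and b) or not c), w0   [neg-implies-rule on 1]
3. not Dia Box ((a and b) or not c), w0   [neg-implies-rule on 1]
4. (a and b) or not c, w0   [Box-rule on 2 via w0Rw0]
5. not Box ((a and b) or not c), w0   [neg-Dia-rule on 3 via w0Rw0]
6. a and b, w0   [or-rule on 4 (branches; this branch)]
7. a, w0   [and-rule on 6]
8. b, w0   [and-rule on 6]
9. not ((a and b) or not c), w1   [neg-Box-rule on 5: fresh world w1, w0Rw1]
10. not (a and b), w1   [neg-or-rule on 9]
11. c, w1   [neg-or-rule on 9]
12. (a and b) or not c, w1   [Box-rule on 2 via w0Rw1]
13. not Box ((a and b) or not c), w1   [neg-Dia-rule on 3 via w0Rw1]
14. not b, w1   [neg-and-rule on 10 (branches; this branch)]
15. a and b, w1   [or-rule on 12 (branches; this branch)]
16. a, w1   [and-rule on 15]
17. b, w1   [and-rule on 15]
Accessibility: w0Rw0, w0Rw1, w1Rw1
Branch closes: b and not b both at w1.
(One branch shown.) All branches close.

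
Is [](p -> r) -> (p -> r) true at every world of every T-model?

Tableau for the negation ~([](p -> r) -> (p -> r)):
1. ~([](p -> r) -> (p -> r)), u
2. [](p -> r), u
3. ~(p -> r), u
4. p, u
5. ~r, u
6. p -> r, u
7. r, u
Accessibility: uRu
Branch closes: r and ~r both at u.
Every branch of the negation's tableau closes; the branch above is one of them.

Valid in T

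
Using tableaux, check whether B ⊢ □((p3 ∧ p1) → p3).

Valid

Tableau for the negation ¬□((p3 ∧ p1) → p3):
1. ¬□((p3 ∧ p1) → p3), 0
2. ¬((p3 ∧ p1) → p3), 1
3. p3 ∧ p1, 1
4. ¬p3, 1
5. p3, 1
6. p1, 1
Accessibility: 0R0, 0R1, 1R0, 1R1
Branch closes: p3 and ¬p3 both at 1.
Every branch of the negation's tableau closes; the branch above is one of them.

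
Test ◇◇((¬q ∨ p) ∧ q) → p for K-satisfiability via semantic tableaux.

1. ◇◇((¬q ∨ p) ∧ q) → p, w0
2. p, w0

Yes, satisfiable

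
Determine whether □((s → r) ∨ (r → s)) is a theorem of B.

Yes, valid

Tableau for the negation ¬□((s → r) ∨ (r → s)):
1. ¬□((s → r) ∨ (r → s)), u
2. ¬((s → r) ∨ (r → s)), v
3. ¬(s → r), v
4. ¬(r → s), v
5. s, v
6. ¬r, v
7. r, v
8. ¬s, v
Accessibility: uRu, uRv, vRu, vRv
Branch closes: r and ¬r both at v.
Every branch of the negation's tableau closes; the branch above is one of them.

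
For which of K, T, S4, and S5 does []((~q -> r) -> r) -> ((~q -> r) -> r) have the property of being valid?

T, S4, S5

K-tableau for the negation ~([]((~q -> r) -> r) -> ((~q -> r) -> r)):
1. ~([]((~q -> r) -> r) -> ((~q -> r) -> r)), w0
2. []((~q -> r) -> r), w0
3. ~((~q -> r) -> r), w0
4. ~q -> r, w0
5. ~r, w0
6. q, w0
Complete open branch: countermodel on a K-frame, so not valid in K.
T-tableau for the negation ~([]((~q -> r) -> r) -> ((~q -> r) -> r)):
1. ~([]((~q -> r) -> r) -> ((~q -> r) -> r)), w0
2. []((~q -> r) -> r), w0
3. ~((~q -> r) -> r), w0
4. ~q -> r, w0
5. ~r, w0
6. (~q -> r) -> r, w0
7. q, w0
8. ~(~q -> r), w0
9. ~q, w0
Accessibility: w0Rw0
Branch closes: q and ~q both at w0.
Every branch closes (one shown): valid in T, hence also in S4, S5 (every theorem of T is a theorem of S4 and S5).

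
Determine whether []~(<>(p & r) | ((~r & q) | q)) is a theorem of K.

No, not valid

Tableau for the negation ~[]~(<>(p & r) | ((~r & q) | q)):
1. ~[]~(<>(p & r) | ((~r & q) | q)), w0
2. <>(p & r) | ((~r & q) | q), w1
3. (~r & q) | q, w1
4. q, w1
Accessibility: w0Rw1
The negation has an open branch (countermodel exists).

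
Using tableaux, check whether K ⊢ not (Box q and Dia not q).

Valid

Tableau for the negation Box q and Dia not q:
1. Box q and Dia not q, 0
2. Box q, 0
3. Dia not q, 0
4. not q, 1
5. q, 1
Accessibility: 0R1
Branch closes: q and not q both at 1.
Every branch of the negation's tableau closes; the branch above is one of them.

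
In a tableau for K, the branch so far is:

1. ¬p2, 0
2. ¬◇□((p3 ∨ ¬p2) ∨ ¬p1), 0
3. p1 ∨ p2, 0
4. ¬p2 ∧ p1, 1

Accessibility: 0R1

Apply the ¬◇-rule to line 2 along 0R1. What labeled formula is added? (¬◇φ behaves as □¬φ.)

¬◇φ behaves as □¬φ: propagate the negated body to each accessible world.

¬□((p3 ∨ ¬p2) ∨ ¬p1), 1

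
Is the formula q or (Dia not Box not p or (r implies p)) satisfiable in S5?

Satisfiable (open branch found)

1. q or (Dia not Box not p or (r implies p)), u
2. Dia not Box not p or (r implies p), u   [or-rule on 1 (branches; this branch)]
3. r implies p, u   [or-rule on 2 (branches; this branch)]
4. p, u   [implies-rule on 3 (branches; this branch)]
Accessibility: uRu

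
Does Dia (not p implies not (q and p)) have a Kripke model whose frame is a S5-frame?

1. Dia (not p implies not (q and p)), w0
2. not p implies not (q and p), w1
3. not (q and p), w1
4. not p, w1
Accessibility: w0Rw0, w0Rw1, w1Rw0, w1Rw1

Yes, satisfiable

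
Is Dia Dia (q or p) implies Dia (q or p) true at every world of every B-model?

Invalid (countermodel exists)

Tableau for the negation not (Dia Dia (q or p) implies Dia (q or p)):
1. not (Dia Dia (q or p) implies Dia (q or p)), 0
2. Dia Dia (q or p), 0
3. not Dia (q or p), 0
4. not (q or p), 0
5. not q, 0
6. not p, 0
7. Dia (q or p), 1
8. not (q or p), 1
9. not q, 1
10. not p, 1
11. q or p, 2
12. p, 2
Accessibility: 0R0, 0R1, 1R0, 1R1, 1R2, 2R1, 2R2
The negation has an open branch (countermodel exists).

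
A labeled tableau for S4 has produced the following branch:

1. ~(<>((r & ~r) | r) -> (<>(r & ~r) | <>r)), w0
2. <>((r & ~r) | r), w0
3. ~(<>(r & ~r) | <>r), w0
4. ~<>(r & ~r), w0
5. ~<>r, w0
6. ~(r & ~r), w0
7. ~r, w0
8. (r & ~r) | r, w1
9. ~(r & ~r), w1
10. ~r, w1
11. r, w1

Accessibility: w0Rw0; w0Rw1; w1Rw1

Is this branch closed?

Yes, closed

Both r and ~r appear at w1.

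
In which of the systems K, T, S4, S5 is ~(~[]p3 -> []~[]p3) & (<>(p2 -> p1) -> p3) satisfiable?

S5-tableau for the formula:
1. ~(~[]p3 -> []~[]p3) & (<>(p2 -> p1) -> p3), w0
2. ~(~[]p3 -> []~[]p3), w0
3. <>(p2 -> p1) -> p3, w0
4. ~[]p3, w0
5. ~[]~[]p3, w0
6. ~<>(p2 -> p1), w0
7. ~(p2 -> p1), w0
8. p2, w0
9. ~p1, w0
10. ~p3, w1
11. ~(p2 -> p1), w1
12. p2, w1
13. ~p1, w1
14. []p3, w2
15. ~(p2 -> p1), w2
16. p2, w2
17. ~p1, w2
18. p3, w0
19. p3, w1
Accessibility: w0Rw0, w0Rw1, w0Rw2, w1Rw0, w1Rw1, w1Rw2, w2Rw0, w2Rw1, w2Rw2
Branch closes: p3 and ~p3 both at w1.
Every branch closes (one shown): unsatisfiable in S5.
S4-tableau for the formula:
1. ~(~[]p3 -> []~[]p3) & (<>(p2 -> p1) -> p3), w0
2. ~(~[]p3 -> []~[]p3), w0
3. <>(p2 -> p1) -> p3, w0
4. ~[]p3, w0
5. ~[]~[]p3, w0
6. p3, w0
7. ~p3, w1
8. []p3, w2
9. p3, w2
Accessibility: w0Rw0, w0Rw1, w0Rw2, w1Rw1, w2Rw2
Complete open branch: satisfiable in S4, hence also in K, T (this S4-model is also a K-model and a T-model).

K, T, S4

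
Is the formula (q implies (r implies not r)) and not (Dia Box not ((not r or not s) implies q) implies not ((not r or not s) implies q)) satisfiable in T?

Satisfiable

1. (q implies (r implies not r)) and not (Dia Box not ((not r or not s) implies q) implies not ((not r or not s) implies q)), w0
2. q implies (r implies not r), w0   [and-rule on 1]
3. not (Dia Box not ((not r or not s) implies q) implies not ((not r or not s) implies q)), w0   [and-rule on 1]
4. Dia Box not ((not r or not s) implies q), w0   [neg-implies-rule on 3]
5. (not r or not s) implies q, w0   [neg-implies-rule on 3]
6. r implies not r, w0   [implies-rule on 2 (branches; this branch)]
7. q, w0   [implies-rule on 5 (branches; this branch)]
8. not r, w0   [implies-rule on 6 (branches; this branch)]
9. Box not ((not r or not s) implies q), w1   [Dia-rule on 4: fresh world w1, w0Rw1]
10. not ((not r or not s) implies q), w1   [Box-rule on 9 via w1Rw1]
11. not r or not s, w1   [neg-implies-rule on 10]
12. not q, w1   [neg-implies-rule on 10]
13. not s, w1   [or-rule on 11 (branches; this branch)]
Accessibility: w0Rw0, w0Rw1, w1Rw1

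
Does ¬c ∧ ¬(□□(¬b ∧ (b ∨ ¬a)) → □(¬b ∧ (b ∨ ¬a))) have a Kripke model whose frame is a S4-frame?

1. ¬c ∧ ¬(□□(¬b ∧ (b ∨ ¬a)) → □(¬b ∧ (b ∨ ¬a))), w0
2. ¬c, w0
3. ¬(□□(¬b ∧ (b ∨ ¬a)) → □(¬b ∧ (b ∨ ¬a))), w0
4. □□(¬b ∧ (b ∨ ¬a)), w0
5. ¬□(¬b ∧ (b ∨ ¬a)), w0
6. □(¬b ∧ (b ∨ ¬a)), w0
7. ¬b ∧ (b ∨ ¬a), w0
8. ¬b, w0
9. b ∨ ¬a, w0
10. ¬a, w0
11. ¬(¬b ∧ (b ∨ ¬a)), w1
12. □(¬b ∧ (b ∨ ¬a)), w1
13. ¬b ∧ (b ∨ ¬a), w1
14. ¬b, w1
15. b ∨ ¬a, w1
16. ¬(b ∨ ¬a), w1
17. a, w1
18. ¬a, w1
Accessibility: w0Rw0, w0Rw1, w1Rw1
Branch closes: a and ¬a both at w1.
Every branch closes; the branch above is one of them.

No, unsatisfiable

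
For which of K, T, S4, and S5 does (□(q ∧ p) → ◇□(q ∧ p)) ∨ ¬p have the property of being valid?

T, S4, S5

K-tableau for the negation ¬((□(q ∧ p) → ◇□(q ∧ p)) ∨ ¬p):
1. ¬((□(q ∧ p) → ◇□(q ∧ p)) ∨ ¬p), 0
2. ¬(□(q ∧ p) → ◇□(q ∧ p)), 0
3. p, 0
4. □(q ∧ p), 0
5. ¬◇□(q ∧ p), 0
Complete open branch: countermodel on a K-frame, so not valid in K.
T-tableau for the negation ¬((□(q ∧ p) → ◇□(q ∧ p)) ∨ ¬p):
1. ¬((□(q ∧ p) → ◇□(q ∧ p)) ∨ ¬p), 0
2. ¬(□(q ∧ p) → ◇□(q ∧ p)), 0
3. p, 0
4. □(q ∧ p), 0
5. ¬◇□(q ∧ p), 0
6. q ∧ p, 0
7. q, 0
8. ¬□(q ∧ p), 0
9. ¬(q ∧ p), 1
10. q ∧ p, 1
11. q, 1
12. p, 1
13. ¬□(q ∧ p), 1
14. ¬p, 1
Accessibility: 0R0, 0R1, 1R1
Branch closes: p and ¬p both at 1.
Every branch closes (one shown): valid in T, hence also in S4, S5 (every theorem of T is a theorem of S4 and S5).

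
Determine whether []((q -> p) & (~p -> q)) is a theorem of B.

Tableau for the negation ~[]((q -> p) & (~p -> q)):
1. ~[]((q -> p) & (~p -> q)), w0
2. ~((q -> p) & (~p -> q)), w1
3. ~(~p -> q), w1
4. ~p, w1
5. ~q, w1
Accessibility: w0Rw0, w0Rw1, w1Rw0, w1Rw1
The negation has an open branch (countermodel exists).

No, not valid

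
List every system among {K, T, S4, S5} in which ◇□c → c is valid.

S5-tableau for the negation ¬(◇□c → c):
1. ¬(◇□c → c), 0
2. ◇□c, 0
3. ¬c, 0
4. □c, 1
5. c, 0
Accessibility: 0R0, 0R1, 1R0, 1R1
Branch closes: c and ¬c both at 0.
Every branch closes (one shown): valid in S5.
S4-tableau for the negation ¬(◇□c → c):
1. ¬(◇□c → c), 0
2. ◇□c, 0
3. ¬c, 0
4. □c, 1
5. c, 1
Accessibility: 0R0, 0R1, 1R1
Complete open branch: countermodel on an S4-frame, so not valid in S4, nor in K, T (the same frame is also a K-frame and a T-frame).

S5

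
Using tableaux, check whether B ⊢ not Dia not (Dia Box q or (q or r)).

Not valid

Tableau for the negation Dia not (Dia Box q or (q or r)):
1. Dia not (Dia Box q or (q or r)), w0
2. not (Dia Box q or (q or r)), w1   [Dia-rule on 1: fresh world w1, w0Rw1]
3. not Dia Box q, w1   [neg-or-rule on 2]
4. not (q or r), w1   [neg-or-rule on 2]
5. not q, w1   [neg-or-rule on 4]
6. not r, w1   [neg-or-rule on 4]
7. not Box q, w0   [neg-Dia-rule on 3 via w1Rw0]
8. not Box q, w1   [neg-Dia-rule on 3 via w1Rw1]
9. not q, w2   [neg-Box-rule on 7: fresh world w2, w0Rw2]
10. not q, w3   [neg-Box-rule on 8: fresh world w3, w1Rw3]
11. not Box q, w3   [neg-Dia-rule on 3 via w1Rw3]
12. not q, w4   [neg-Box-rule on 11: fresh world w4, w3Rw4]
Accessibility: w0Rw0, w0Rw1, w0Rw2, w1Rw0, w1Rw1, w1Rw3, w2Rw0, w2Rw2, w3Rw1, w3Rw3, w3Rw4, w4Rw3, w4Rw4
The negation has an open branch (countermodel exists).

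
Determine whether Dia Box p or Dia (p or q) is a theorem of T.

Tableau for the negation not (Dia Box p or Dia (p or q)):
1. not (Dia Box p or Dia (p or q)), 0
2. not Dia Box p, 0
3. not Dia (p or q), 0
4. not Box p, 0
5. not (p or q), 0
6. not p, 0
7. not q, 0
8. not p, 1
9. not Box p, 1
10. not (p or q), 1
11. not q, 1
12. not p, 2
Accessibility: 0R0, 0R1, 1R1, 1R2, 2R2
The negation has an open branch (countermodel exists).

Invalid (countermodel exists)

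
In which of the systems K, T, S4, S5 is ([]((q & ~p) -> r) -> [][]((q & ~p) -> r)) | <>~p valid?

S4-tableau for the negation ~(([]((q & ~p) -> r) -> [][]((q & ~p) -> r)) | <>~p):
1. ~(([]((q & ~p) -> r) -> [][]((q & ~p) -> r)) | <>~p), w0
2. ~([]((q & ~p) -> r) -> [][]((q & ~p) -> r)), w0
3. ~<>~p, w0
4. []((q & ~p) -> r), w0
5. ~[][]((q & ~p) -> r), w0
6. p, w0
7. (q & ~p) -> r, w0
8. ~(q & ~p), w0
9. ~[]((q & ~p) -> r), w1
10. p, w1
11. (q & ~p) -> r, w1
12. ~(q & ~p), w1
13. ~((q & ~p) -> r), w2
14. q & ~p, w2
15. ~r, w2
16. q, w2
17. ~p, w2
18. p, w2
Accessibility: w0Rw0, w0Rw1, w0Rw2, w1Rw1, w1Rw2, w2Rw2
Branch closes: p and ~p both at w2.
Every branch closes (one shown): valid in S4, hence also in S5 (every theorem of S4 is a theorem of S5).
T-tableau for the negation ~(([]((q & ~p) -> r) -> [][]((q & ~p) -> r)) | <>~p):
1. ~(([]((q & ~p) -> r) -> [][]((q & ~p) -> r)) | <>~p), w0
2. ~([]((q & ~p) -> r) -> [][]((q & ~p) -> r)), w0
3. ~<>~p, w0
4. []((q & ~p) -> r), w0
5. ~[][]((q & ~p) -> r), w0
6. p, w0
7. (q & ~p) -> r, w0
8. r, w0
9. ~[]((q & ~p) -> r), w1
10. p, w1
11. (q & ~p) -> r, w1
12. r, w1
13. ~((q & ~p) -> r), w2
14. q & ~p, w2
15. ~r, w2
16. q, w2
17. ~p, w2
Accessibility: w0Rw0, w0Rw1, w1Rw1, w1Rw2, w2Rw2
Complete open branch: countermodel on a T-frame, so not valid in T, nor in K (the same frame is also a K-frame).

S4, S5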